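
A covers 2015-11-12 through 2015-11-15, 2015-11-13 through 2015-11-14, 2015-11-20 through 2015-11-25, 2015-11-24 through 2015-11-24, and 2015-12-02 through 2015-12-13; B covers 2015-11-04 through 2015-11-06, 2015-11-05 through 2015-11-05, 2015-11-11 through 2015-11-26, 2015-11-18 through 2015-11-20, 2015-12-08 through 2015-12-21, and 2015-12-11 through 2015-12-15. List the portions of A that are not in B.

2015-12-02 through 2015-12-07

First set merges to 2015-11-12 through 2015-11-15, 2015-11-20 through 2015-11-25, 2015-12-02 through 2015-12-13.
Second set merges to 2015-11-04 through 2015-11-06, 2015-11-11 through 2015-11-26, 2015-12-08 through 2015-12-21.
2015-11-12 through 2015-11-15: entirely removed.
2015-11-20 through 2015-11-25: entirely removed.
2015-12-02 through 2015-12-13 \ B = 2015-12-02 through 2015-12-07.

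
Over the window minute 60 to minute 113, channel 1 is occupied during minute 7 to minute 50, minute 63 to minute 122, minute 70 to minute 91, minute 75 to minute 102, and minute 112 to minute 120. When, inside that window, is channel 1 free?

minute 60 to minute 63

Covered (merged): minute 7 to minute 50, minute 63 to minute 122.
Uncovered inside minute 60 to minute 113: minute 60 to minute 63.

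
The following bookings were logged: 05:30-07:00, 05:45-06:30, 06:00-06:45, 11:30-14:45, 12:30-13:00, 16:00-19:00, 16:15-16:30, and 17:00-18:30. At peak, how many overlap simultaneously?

3

Sweep endpoints in order; track running count of active intervals.
Peak of 3 reached at 06:00.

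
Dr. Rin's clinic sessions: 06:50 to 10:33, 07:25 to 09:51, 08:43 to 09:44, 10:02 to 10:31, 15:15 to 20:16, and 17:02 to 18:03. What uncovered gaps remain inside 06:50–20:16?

10:33–15:15

Covered (merged): 06:50–10:33, 15:15–20:16.
Gaps within 06:50–20:16: 10:33–15:15.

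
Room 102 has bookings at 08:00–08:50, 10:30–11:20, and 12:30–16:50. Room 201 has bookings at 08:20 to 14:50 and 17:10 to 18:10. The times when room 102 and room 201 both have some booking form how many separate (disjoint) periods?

3

A ∩ B = 08:20–08:50, 10:30–11:20, 12:30–14:50.
That is 3 disjoint pieces.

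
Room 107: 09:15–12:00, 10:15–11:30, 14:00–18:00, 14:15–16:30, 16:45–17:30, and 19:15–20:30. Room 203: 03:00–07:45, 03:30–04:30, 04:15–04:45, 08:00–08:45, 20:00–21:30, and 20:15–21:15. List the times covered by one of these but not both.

03:00-07:45, 08:00-08:45, 09:15-12:00, 14:00-18:00, 19:15-20:00, 20:30-21:30

Merge the first list: 09:15-12:00, 14:00-18:00, 19:15-20:30.
Merge the second list: 03:00-07:45, 08:00-08:45, 20:00-21:30.
A but not B: 09:15-12:00, 14:00-18:00, 19:15-20:00.
B but not A: 03:00-07:45, 08:00-08:45, 20:30-21:30.
Combining gives A △ B.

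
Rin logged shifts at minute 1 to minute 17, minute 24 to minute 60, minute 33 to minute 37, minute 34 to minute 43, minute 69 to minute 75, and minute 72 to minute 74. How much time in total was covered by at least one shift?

Merged: minute 1 to minute 17, minute 24 to minute 60, minute 69 to minute 75.
Lengths: 16 minutes + 36 minutes + 6 minutes = 58 minutes.

58 minutes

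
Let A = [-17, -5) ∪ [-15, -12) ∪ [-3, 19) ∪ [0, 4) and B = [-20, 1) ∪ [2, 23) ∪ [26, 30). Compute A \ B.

[1, 2)

Merge the first list: [-17, -5), [-3, 19).
[-17, -5): fully covered by B → removed.
[-3, 19) minus B → [1, 2).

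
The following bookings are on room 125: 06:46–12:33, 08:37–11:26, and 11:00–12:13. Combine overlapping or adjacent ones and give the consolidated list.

08:37–11:26 overlaps/touches 06:46–12:33 → extend to 06:46–12:33.
11:00–12:13 overlaps/touches 06:46–12:33 → extend to 06:46–12:33.

06:46–12:33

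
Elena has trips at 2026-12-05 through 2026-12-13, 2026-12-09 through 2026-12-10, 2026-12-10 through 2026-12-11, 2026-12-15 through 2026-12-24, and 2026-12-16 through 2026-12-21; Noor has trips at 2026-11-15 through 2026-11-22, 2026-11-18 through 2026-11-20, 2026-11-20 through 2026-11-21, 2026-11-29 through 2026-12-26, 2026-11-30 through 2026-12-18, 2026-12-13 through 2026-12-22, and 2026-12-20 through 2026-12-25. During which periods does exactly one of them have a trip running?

First set merges to 2026-12-05 through 2026-12-13, 2026-12-15 through 2026-12-24.
Second set merges to 2026-11-15 through 2026-11-22, 2026-11-29 through 2026-12-26.
A but not B: none.
B but not A: 2026-11-15 through 2026-11-22, 2026-11-29 through 2026-12-04, 2026-12-14 through 2026-12-14, 2026-12-25 through 2026-12-26.
Combining gives A △ B.

2026-11-15 through 2026-11-22, 2026-11-29 through 2026-12-04, 2026-12-14 through 2026-12-14, 2026-12-25 through 2026-12-26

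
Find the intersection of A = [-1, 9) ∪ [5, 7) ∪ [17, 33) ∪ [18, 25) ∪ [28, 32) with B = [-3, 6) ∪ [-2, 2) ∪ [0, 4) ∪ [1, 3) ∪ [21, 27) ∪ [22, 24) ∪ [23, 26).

[-1, 6) ∪ [21, 27)

First set merges to [-1, 9), [17, 33).
Second set merges to [-3, 6), [21, 27).
[-1, 9) meets the second set on [-1, 6).
[17, 33) meets the second set on [21, 27).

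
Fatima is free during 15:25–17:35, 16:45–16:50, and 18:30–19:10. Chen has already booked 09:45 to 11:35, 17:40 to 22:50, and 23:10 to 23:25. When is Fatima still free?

15:25–17:35

A, merged: 15:25–17:35, 18:30–19:10.
15:25–17:35 is untouched.
18:30–19:10 lies entirely inside B → drops out.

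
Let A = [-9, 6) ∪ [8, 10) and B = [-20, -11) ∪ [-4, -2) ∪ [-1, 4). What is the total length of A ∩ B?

A ∩ B = [-4, -2), [-1, 4).
Total: 2 + 5 = 7.

7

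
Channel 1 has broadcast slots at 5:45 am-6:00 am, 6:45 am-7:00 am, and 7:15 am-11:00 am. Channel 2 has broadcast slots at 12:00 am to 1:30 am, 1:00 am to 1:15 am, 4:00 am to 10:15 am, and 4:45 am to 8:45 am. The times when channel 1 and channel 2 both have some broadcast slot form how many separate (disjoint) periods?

Second set merges to 12:00 am–1:30 am, 4:00 am–10:15 am.
A ∩ B = 5:45 am–6:00 am, 6:45 am–7:00 am, 7:15 am–10:15 am.
That is 3 disjoint pieces.

3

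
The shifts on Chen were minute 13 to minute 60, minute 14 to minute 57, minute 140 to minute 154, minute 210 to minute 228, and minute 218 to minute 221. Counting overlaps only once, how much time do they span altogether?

79 minutes

Merged: minute 13 to minute 60, minute 140 to minute 154, minute 210 to minute 228.
Lengths: 47 minutes + 14 minutes + 18 minutes = 79 minutes.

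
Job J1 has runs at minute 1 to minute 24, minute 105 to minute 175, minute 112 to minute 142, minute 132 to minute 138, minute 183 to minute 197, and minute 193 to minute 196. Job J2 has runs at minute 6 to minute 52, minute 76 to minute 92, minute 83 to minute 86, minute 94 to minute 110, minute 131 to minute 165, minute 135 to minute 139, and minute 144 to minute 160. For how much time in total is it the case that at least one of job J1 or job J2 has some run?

162 minutes

A, merged: minute 1 to minute 24, minute 105 to minute 175, minute 183 to minute 197.
B, merged: minute 6 to minute 52, minute 76 to minute 92, minute 94 to minute 110, minute 131 to minute 165.
A ∪ B = minute 1 to minute 52, minute 76 to minute 92, minute 94 to minute 175, minute 183 to minute 197.
Total: 51 minutes + 16 minutes + 81 minutes + 14 minutes = 162 minutes.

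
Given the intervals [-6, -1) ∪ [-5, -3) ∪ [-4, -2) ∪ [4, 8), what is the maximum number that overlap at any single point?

At -4, 3 of the intervals are simultaneously active.
No point has more.

3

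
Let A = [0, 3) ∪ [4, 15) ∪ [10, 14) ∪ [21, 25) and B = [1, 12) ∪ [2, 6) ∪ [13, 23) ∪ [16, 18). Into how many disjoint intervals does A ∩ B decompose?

Merge the first list: [0, 3), [4, 15), [21, 25).
Merge the second list: [1, 12), [13, 23).
A ∩ B = [1, 3), [4, 12), [13, 15), [21, 23).
That is 4 disjoint pieces.

4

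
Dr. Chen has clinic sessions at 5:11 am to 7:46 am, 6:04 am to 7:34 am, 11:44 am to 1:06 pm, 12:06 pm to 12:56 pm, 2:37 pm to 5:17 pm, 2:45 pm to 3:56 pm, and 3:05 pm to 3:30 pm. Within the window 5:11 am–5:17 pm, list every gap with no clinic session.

7:46 am–11:44 am, 1:06 pm–2:37 pm

After merging, the occupied span is 5:11 am–7:46 am, 11:44 am–1:06 pm, 2:37 pm–5:17 pm.
Complement within 5:11 am–5:17 pm: 7:46 am–11:44 am, 1:06 pm–2:37 pm.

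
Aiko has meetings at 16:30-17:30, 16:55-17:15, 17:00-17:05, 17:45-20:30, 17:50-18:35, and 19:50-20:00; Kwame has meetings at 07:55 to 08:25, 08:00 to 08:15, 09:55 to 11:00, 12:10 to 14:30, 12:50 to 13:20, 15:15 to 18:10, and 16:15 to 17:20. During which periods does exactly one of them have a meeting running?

07:55–08:25, 09:55–11:00, 12:10–14:30, 15:15–16:30, 17:30–17:45, 18:10–20:30

First set merges to 16:30–17:30, 17:45–20:30.
Second set merges to 07:55–08:25, 09:55–11:00, 12:10–14:30, 15:15–18:10.
A but not B: 18:10–20:30.
B but not A: 07:55–08:25, 09:55–11:00, 12:10–14:30, 15:15–16:30, 17:30–17:45.
Combining gives A △ B.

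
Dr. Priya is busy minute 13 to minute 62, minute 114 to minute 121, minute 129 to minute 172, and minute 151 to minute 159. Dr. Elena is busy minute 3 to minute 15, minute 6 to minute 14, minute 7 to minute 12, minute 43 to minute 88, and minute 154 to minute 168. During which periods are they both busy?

A, merged: minute 13 to minute 62, minute 114 to minute 121, minute 129 to minute 172.
B, merged: minute 3 to minute 15, minute 43 to minute 88, minute 154 to minute 168.
minute 13 to minute 62 ∩ B → minute 13 to minute 15, minute 43 to minute 62.
minute 114 to minute 121 meets no B interval.
minute 129 to minute 172 ∩ B → minute 154 to minute 168.

minute 13 to minute 15, minute 43 to minute 62, minute 154 to minute 168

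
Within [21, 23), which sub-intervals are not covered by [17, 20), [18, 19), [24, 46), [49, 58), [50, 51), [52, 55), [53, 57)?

[21, 23)

The merged coverage is [17, 20), [24, 46), [49, 58).
Complement within [21, 23): [21, 23).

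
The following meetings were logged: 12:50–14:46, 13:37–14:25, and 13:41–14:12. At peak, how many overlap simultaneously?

3

At 13:41, 3 of the intervals are simultaneously active.
No point has more.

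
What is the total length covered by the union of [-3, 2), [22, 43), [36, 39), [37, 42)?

Merged: [-3, 2), [22, 43).
Lengths: 5 + 21 = 26.

26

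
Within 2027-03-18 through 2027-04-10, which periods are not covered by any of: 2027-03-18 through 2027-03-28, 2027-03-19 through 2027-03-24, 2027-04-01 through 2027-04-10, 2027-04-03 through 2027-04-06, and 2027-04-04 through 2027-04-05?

Covered (merged): 2027-03-18 through 2027-03-28, 2027-04-01 through 2027-04-10.
Uncovered inside 2027-03-18 through 2027-04-10: 2027-03-29 through 2027-03-31.

2027-03-29 through 2027-03-31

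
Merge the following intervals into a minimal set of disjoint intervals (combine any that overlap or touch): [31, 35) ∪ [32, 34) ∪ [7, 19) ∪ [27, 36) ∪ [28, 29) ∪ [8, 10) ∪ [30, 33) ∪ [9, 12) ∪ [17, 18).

[7, 19) ∪ [27, 36)

Sort by start: [7, 19), [8, 10), [9, 12), [17, 18), [27, 36), [28, 29), [30, 33), [31, 35), [32, 34).
[8, 10) overlaps/touches [7, 19) → extend to [7, 19).
[9, 12) overlaps/touches [7, 19) → extend to [7, 19).
[17, 18) overlaps/touches [7, 19) → extend to [7, 19).
[27, 36) is disjoint → start new block.
[28, 29) overlaps/touches [27, 36) → extend to [27, 36).
[30, 33) overlaps/touches [27, 36) → extend to [27, 36).
[31, 35) overlaps/touches [27, 36) → extend to [27, 36).
[32, 34) overlaps/touches [27, 36) → extend to [27, 36).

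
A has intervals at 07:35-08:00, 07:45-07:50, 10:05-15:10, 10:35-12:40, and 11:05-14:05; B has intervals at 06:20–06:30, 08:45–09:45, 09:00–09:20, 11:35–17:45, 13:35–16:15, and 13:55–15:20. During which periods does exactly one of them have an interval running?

First set merges to 07:35–08:00, 10:05–15:10.
Second set merges to 06:20–06:30, 08:45–09:45, 11:35–17:45.
A \ B = 07:35–08:00, 10:05–11:35.
B \ A = 06:20–06:30, 08:45–09:45, 15:10–17:45.
Union of the two gives the symmetric difference.

06:20–06:30, 07:35–08:00, 08:45–09:45, 10:05–11:35, 15:10–17:45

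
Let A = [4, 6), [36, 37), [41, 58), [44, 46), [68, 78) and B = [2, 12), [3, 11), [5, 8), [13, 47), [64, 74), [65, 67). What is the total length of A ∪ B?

First set merges to [4, 6), [36, 37), [41, 58), [68, 78).
Second set merges to [2, 12), [13, 47), [64, 74).
A ∪ B = [2, 12), [13, 58), [64, 78).
Total: 10 + 45 + 14 = 69.

69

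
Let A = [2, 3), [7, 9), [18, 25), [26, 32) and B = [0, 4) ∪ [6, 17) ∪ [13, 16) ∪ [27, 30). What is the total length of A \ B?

Merge the second list: [0, 4), [6, 17), [27, 30).
A \ B = [18, 25), [26, 27), [30, 32).
Total: 7 + 1 + 2 = 10.

10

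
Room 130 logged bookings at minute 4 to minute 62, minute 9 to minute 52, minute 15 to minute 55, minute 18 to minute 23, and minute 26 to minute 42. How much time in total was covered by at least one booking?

Merged: minute 4 to minute 62.
Length: 58 minutes.

58 minutes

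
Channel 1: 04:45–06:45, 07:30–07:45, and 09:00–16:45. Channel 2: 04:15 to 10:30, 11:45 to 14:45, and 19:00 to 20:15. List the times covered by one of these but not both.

A but not B: 10:30–11:45, 14:45–16:45.
B but not A: 04:15–04:45, 06:45–07:30, 07:45–09:00, 19:00–20:15.
Combining gives A △ B.

04:15–04:45, 06:45–07:30, 07:45–09:00, 10:30–11:45, 14:45–16:45, 19:00–20:15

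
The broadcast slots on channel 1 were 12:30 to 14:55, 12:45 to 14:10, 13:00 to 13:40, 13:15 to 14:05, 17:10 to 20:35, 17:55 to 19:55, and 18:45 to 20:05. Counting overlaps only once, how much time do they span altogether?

5 h 50 min

Merged: 12:30-14:55, 17:10-20:35.
Lengths: 2 h 25 min + 3 h 25 min = 5 h 50 min.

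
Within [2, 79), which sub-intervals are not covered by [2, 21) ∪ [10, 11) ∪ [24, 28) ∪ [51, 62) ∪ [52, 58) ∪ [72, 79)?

[21, 24) ∪ [28, 51) ∪ [62, 72)

Covered (merged): [2, 21), [24, 28), [51, 62), [72, 79).
Gaps within [2, 79): [21, 24), [28, 51), [62, 72).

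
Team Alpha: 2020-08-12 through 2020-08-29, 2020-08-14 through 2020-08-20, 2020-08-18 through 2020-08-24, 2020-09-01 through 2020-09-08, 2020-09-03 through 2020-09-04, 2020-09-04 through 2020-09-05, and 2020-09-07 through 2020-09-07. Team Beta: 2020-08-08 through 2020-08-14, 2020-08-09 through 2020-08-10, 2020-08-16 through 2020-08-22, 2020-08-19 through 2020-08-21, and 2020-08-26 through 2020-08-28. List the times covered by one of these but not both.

First set merges to 2020-08-12 through 2020-08-29, 2020-09-01 through 2020-09-08.
Second set merges to 2020-08-08 through 2020-08-14, 2020-08-16 through 2020-08-22, 2020-08-26 through 2020-08-28.
A \ B = 2020-08-15 through 2020-08-15, 2020-08-23 through 2020-08-25, 2020-08-29 through 2020-08-29, 2020-09-01 through 2020-09-08.
B \ A = 2020-08-08 through 2020-08-11.
Union of the two gives the symmetric difference.

2020-08-08 through 2020-08-11, 2020-08-15 through 2020-08-15, 2020-08-23 through 2020-08-25, 2020-08-29 through 2020-08-29, 2020-09-01 through 2020-09-08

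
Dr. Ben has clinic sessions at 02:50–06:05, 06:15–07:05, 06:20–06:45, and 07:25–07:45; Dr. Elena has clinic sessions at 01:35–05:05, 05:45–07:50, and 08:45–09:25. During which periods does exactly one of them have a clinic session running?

01:35–02:50, 05:05–05:45, 06:05–06:15, 07:05–07:25, 07:45–07:50, 08:45–09:25

First set merges to 02:50–06:05, 06:15–07:05, 07:25–07:45.
A but not B: 05:05–05:45.
B but not A: 01:35–02:50, 06:05–06:15, 07:05–07:25, 07:45–07:50, 08:45–09:25.
Combining gives A △ B.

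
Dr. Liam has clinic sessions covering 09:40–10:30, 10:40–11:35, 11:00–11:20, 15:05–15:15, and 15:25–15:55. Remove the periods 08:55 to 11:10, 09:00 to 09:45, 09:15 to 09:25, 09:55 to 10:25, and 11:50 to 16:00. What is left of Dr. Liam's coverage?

A, merged: 09:40–10:30, 10:40–11:35, 15:05–15:15, 15:25–15:55.
B, merged: 08:55–11:10, 11:50–16:00.
09:40–10:30: entirely removed.
10:40–11:35 \ B = 11:10–11:35.
15:05–15:15: entirely removed.
15:25–15:55: entirely removed.

11:10–11:35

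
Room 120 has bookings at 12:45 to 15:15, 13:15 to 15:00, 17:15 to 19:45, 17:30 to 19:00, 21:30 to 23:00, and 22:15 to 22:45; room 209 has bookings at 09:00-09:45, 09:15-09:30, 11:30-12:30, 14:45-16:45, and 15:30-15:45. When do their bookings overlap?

Merge the first list: 12:45-15:15, 17:15-19:45, 21:30-23:00.
Merge the second list: 09:00-09:45, 11:30-12:30, 14:45-16:45.
12:45-15:15 ∩ B → 14:45-15:15.
17:15-19:45 meets no B interval.
21:30-23:00 meets no B interval.

14:45-15:15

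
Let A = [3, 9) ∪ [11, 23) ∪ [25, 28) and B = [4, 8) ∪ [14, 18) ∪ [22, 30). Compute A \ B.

[3, 4) ∪ [8, 9) ∪ [11, 14) ∪ [18, 22)

[3, 9) \ B = [3, 4), [8, 9).
[11, 23) \ B = [11, 14), [18, 22).
[25, 28): entirely removed.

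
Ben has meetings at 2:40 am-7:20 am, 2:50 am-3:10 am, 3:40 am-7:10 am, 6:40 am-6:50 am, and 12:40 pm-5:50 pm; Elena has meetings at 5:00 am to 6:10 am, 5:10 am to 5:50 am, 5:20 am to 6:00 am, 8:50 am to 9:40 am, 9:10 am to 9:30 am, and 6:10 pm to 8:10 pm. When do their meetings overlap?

5:00 am–6:10 am

A, merged: 2:40 am–7:20 am, 12:40 pm–5:50 pm.
B, merged: 5:00 am–6:10 am, 8:50 am–9:40 am, 6:10 pm–8:10 pm.
2:40 am–7:20 am overlaps B on 5:00 am–6:10 am.
12:40 pm–5:50 pm falls entirely outside B.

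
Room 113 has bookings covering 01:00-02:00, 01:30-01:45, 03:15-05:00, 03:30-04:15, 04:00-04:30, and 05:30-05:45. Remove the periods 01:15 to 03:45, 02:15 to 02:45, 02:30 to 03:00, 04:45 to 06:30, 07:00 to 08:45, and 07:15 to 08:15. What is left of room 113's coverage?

A, merged: 01:00–02:00, 03:15–05:00, 05:30–05:45.
B, merged: 01:15–03:45, 04:45–06:30, 07:00–08:45.
01:00–02:00 minus B → 01:00–01:15.
03:15–05:00 minus B → 03:45–04:45.
05:30–05:45: fully covered by B → removed.

01:00–01:15, 03:45–04:45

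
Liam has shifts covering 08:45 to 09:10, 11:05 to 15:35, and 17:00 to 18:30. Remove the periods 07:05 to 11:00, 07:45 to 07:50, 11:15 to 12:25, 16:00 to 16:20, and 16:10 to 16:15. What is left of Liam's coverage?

11:05-11:15, 12:25-15:35, 17:00-18:30

Second set merges to 07:05-11:00, 11:15-12:25, 16:00-16:20.
08:45-09:10: fully covered by B → removed.
11:05-15:35 minus B → 11:05-11:15, 12:25-15:35.
17:00-18:30: no B overlap → unchanged.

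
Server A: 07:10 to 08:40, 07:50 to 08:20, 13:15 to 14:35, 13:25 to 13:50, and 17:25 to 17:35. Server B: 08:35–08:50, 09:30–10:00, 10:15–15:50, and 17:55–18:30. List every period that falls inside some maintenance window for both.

Merge the first list: 07:10–08:40, 13:15–14:35, 17:25–17:35.
07:10–08:40 overlaps B on 08:35–08:40.
13:15–14:35 overlaps B on 13:15–14:35.
17:25–17:35 falls entirely outside B.

08:35–08:40, 13:15–14:35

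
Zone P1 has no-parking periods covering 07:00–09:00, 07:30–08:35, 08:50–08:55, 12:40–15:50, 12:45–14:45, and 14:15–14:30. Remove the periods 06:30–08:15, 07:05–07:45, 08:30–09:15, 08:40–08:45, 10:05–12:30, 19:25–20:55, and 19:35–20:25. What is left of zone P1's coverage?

08:15-08:30, 12:40-15:50

First set merges to 07:00-09:00, 12:40-15:50.
Second set merges to 06:30-08:15, 08:30-09:15, 10:05-12:30, 19:25-20:55.
07:00-09:00 \ B = 08:15-08:30.
12:40-15:50: nothing removed.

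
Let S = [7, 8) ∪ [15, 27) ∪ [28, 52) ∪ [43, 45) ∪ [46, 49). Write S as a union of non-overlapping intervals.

[15, 27) is disjoint → start new block.
[28, 52) is disjoint → start new block.
[43, 45) overlaps/touches [28, 52) → extend to [28, 52).
[46, 49) overlaps/touches [28, 52) → extend to [28, 52).

[7, 8) ∪ [15, 27) ∪ [28, 52)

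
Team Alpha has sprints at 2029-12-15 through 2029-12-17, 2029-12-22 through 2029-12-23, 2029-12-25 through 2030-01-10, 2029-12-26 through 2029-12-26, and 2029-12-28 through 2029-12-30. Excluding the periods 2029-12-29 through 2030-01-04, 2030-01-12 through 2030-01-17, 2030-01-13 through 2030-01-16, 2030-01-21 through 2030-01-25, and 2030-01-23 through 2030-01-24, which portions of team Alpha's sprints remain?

First set merges to 2029-12-15 through 2029-12-17, 2029-12-22 through 2029-12-23, 2029-12-25 through 2030-01-10.
Second set merges to 2029-12-29 through 2030-01-04, 2030-01-12 through 2030-01-17, 2030-01-21 through 2030-01-25.
2029-12-15 through 2029-12-17: nothing removed.
2029-12-22 through 2029-12-23: nothing removed.
2029-12-25 through 2030-01-10 \ B = 2029-12-25 through 2029-12-28, 2030-01-05 through 2030-01-10.

2029-12-15 through 2029-12-17, 2029-12-22 through 2029-12-23, 2029-12-25 through 2029-12-28, 2030-01-05 through 2030-01-10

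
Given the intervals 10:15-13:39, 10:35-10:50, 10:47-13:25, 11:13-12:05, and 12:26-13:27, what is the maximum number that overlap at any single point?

Sweep endpoints in order; track running count of active intervals.
Peak of 3 reached at 10:47.

3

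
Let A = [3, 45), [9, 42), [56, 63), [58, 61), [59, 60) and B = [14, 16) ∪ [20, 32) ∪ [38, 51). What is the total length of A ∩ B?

First set merges to [3, 45), [56, 63).
A ∩ B = [14, 16), [20, 32), [38, 45).
Total: 2 + 12 + 7 = 21.

21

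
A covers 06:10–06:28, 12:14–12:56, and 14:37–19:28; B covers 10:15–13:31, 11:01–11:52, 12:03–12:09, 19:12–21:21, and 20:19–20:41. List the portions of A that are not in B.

06:10–06:28, 14:37–19:12

Second set merges to 10:15–13:31, 19:12–21:21.
06:10–06:28: nothing removed.
12:14–12:56: entirely removed.
14:37–19:28 \ B = 14:37–19:12.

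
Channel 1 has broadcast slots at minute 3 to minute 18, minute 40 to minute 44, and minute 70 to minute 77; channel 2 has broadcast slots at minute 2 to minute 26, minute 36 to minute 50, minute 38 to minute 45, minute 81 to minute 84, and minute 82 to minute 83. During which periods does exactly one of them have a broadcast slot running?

minute 2 to minute 3, minute 18 to minute 26, minute 36 to minute 40, minute 44 to minute 50, minute 70 to minute 77, minute 81 to minute 84

Second set merges to minute 2 to minute 26, minute 36 to minute 50, minute 81 to minute 84.
Only in the first: minute 70 to minute 77.
Only in the second: minute 2 to minute 3, minute 18 to minute 26, minute 36 to minute 40, minute 44 to minute 50, minute 81 to minute 84.
Together these are the periods covered by exactly one.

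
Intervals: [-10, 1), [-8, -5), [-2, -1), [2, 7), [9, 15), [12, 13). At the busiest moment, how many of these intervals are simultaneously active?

2

At -8, 2 of the intervals are simultaneously active.
No point has more.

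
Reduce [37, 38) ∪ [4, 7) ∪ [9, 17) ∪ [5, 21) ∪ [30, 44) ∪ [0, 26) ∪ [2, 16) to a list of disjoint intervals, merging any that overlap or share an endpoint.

[0, 26) ∪ [30, 44)

Sort by start: [0, 26), [2, 16), [4, 7), [5, 21), [9, 17), [30, 44), [37, 38).
[2, 16) overlaps/touches [0, 26) → extend to [0, 26).
[4, 7) overlaps/touches [0, 26) → extend to [0, 26).
[5, 21) overlaps/touches [0, 26) → extend to [0, 26).
[9, 17) overlaps/touches [0, 26) → extend to [0, 26).
[30, 44) is disjoint → start new block.
[37, 38) overlaps/touches [30, 44) → extend to [30, 44).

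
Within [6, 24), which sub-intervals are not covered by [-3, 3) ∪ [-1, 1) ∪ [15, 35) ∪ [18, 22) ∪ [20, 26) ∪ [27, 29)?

Covered (merged): [-3, 3), [15, 35).
Gaps within [6, 24): [6, 15).

[6, 15)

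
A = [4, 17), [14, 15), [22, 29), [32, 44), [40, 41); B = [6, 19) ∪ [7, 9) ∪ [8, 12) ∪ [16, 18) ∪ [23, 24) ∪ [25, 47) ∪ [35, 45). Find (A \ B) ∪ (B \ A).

[4, 6) ∪ [17, 19) ∪ [22, 23) ∪ [24, 25) ∪ [29, 32) ∪ [44, 47)

Merge the first list: [4, 17), [22, 29), [32, 44).
Merge the second list: [6, 19), [23, 24), [25, 47).
A \ B = [4, 6), [22, 23), [24, 25).
B \ A = [17, 19), [29, 32), [44, 47).
Union of the two gives the symmetric difference.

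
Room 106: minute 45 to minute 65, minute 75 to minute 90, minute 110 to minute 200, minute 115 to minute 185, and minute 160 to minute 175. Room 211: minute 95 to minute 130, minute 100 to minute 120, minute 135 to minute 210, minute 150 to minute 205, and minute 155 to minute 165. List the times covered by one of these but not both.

First set merges to minute 45 to minute 65, minute 75 to minute 90, minute 110 to minute 200.
Second set merges to minute 95 to minute 130, minute 135 to minute 210.
A \ B = minute 45 to minute 65, minute 75 to minute 90, minute 130 to minute 135.
B \ A = minute 95 to minute 110, minute 200 to minute 210.
Union of the two gives the symmetric difference.

minute 45 to minute 65, minute 75 to minute 90, minute 95 to minute 110, minute 130 to minute 135, minute 200 to minute 210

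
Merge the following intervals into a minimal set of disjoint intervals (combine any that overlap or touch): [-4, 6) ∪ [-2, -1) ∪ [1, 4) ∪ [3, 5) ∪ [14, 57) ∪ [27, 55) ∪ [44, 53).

[-4, 6) ∪ [14, 57)

[-2, -1) overlaps/touches [-4, 6) → extend to [-4, 6).
[1, 4) overlaps/touches [-4, 6) → extend to [-4, 6).
[3, 5) overlaps/touches [-4, 6) → extend to [-4, 6).
[14, 57) is disjoint → start new block.
[27, 55) overlaps/touches [14, 57) → extend to [14, 57).
[44, 53) overlaps/touches [14, 57) → extend to [14, 57).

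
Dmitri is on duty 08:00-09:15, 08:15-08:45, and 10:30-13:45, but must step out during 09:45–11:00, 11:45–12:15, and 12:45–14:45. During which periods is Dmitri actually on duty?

A, merged: 08:00–09:15, 10:30–13:45.
08:00–09:15 is untouched.
10:30–13:45 with B removed leaves 11:00–11:45, 12:15–12:45.

08:00–09:15, 11:00–11:45, 12:15–12:45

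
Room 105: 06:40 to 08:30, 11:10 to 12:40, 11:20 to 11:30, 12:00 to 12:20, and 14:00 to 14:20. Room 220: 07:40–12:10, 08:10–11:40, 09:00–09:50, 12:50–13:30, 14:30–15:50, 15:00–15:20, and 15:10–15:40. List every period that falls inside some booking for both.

07:40-08:30, 11:10-12:10

Merge the first list: 06:40-08:30, 11:10-12:40, 14:00-14:20.
Merge the second list: 07:40-12:10, 12:50-13:30, 14:30-15:50.
06:40-08:30 ∩ B → 07:40-08:30.
11:10-12:40 ∩ B → 11:10-12:10.
14:00-14:20 meets no B interval.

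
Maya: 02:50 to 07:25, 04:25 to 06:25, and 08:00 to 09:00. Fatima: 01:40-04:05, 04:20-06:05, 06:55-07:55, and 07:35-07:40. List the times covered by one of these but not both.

01:40–02:50, 04:05–04:20, 06:05–06:55, 07:25–07:55, 08:00–09:00

A, merged: 02:50–07:25, 08:00–09:00.
B, merged: 01:40–04:05, 04:20–06:05, 06:55–07:55.
Only in the first: 04:05–04:20, 06:05–06:55, 08:00–09:00.
Only in the second: 01:40–02:50, 07:25–07:55.
Together these are the periods covered by exactly one.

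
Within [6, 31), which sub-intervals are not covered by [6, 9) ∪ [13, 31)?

[9, 13)

Covered (merged): [6, 9), [13, 31).
Uncovered inside [6, 31): [9, 13).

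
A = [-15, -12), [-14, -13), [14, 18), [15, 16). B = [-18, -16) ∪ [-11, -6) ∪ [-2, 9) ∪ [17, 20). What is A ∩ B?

[17, 18)

First set merges to [-15, -12), [14, 18).
[-15, -12): no overlap with the second set.
[14, 18) meets the second set on [17, 18).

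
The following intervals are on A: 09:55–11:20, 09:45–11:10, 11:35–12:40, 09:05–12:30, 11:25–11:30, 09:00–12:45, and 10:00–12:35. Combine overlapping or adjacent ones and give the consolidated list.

09:00–12:45

Sort by start: 09:00–12:45, 09:05–12:30, 09:45–11:10, 09:55–11:20, 10:00–12:35, 11:25–11:30, 11:35–12:40.
09:05–12:30 overlaps/touches 09:00–12:45 → extend to 09:00–12:45.
09:45–11:10 overlaps/touches 09:00–12:45 → extend to 09:00–12:45.
09:55–11:20 overlaps/touches 09:00–12:45 → extend to 09:00–12:45.
10:00–12:35 overlaps/touches 09:00–12:45 → extend to 09:00–12:45.
11:25–11:30 overlaps/touches 09:00–12:45 → extend to 09:00–12:45.
11:35–12:40 overlaps/touches 09:00–12:45 → extend to 09:00–12:45.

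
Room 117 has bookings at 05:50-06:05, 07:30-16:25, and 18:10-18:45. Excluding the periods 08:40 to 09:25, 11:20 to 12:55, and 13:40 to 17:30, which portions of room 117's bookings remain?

05:50–06:05: no B overlap → unchanged.
07:30–16:25 minus B → 07:30–08:40, 09:25–11:20, 12:55–13:40.
18:10–18:45: no B overlap → unchanged.

05:50–06:05, 07:30–08:40, 09:25–11:20, 12:55–13:40, 18:10–18:45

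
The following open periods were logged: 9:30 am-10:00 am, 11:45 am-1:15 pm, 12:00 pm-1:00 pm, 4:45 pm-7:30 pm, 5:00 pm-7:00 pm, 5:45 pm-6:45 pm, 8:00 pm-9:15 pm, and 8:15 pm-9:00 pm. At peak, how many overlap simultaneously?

At 5:45 pm, 3 of the intervals are simultaneously active.
No point has more.

3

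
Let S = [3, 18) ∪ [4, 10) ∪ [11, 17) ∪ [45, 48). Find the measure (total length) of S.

18

Merged: [3, 18), [45, 48).
Lengths: 15 + 3 = 18.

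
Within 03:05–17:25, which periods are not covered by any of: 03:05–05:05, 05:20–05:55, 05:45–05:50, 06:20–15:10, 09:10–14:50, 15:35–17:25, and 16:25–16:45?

Covered (merged): 03:05–05:05, 05:20–05:55, 06:20–15:10, 15:35–17:25.
Gaps within 03:05–17:25: 05:05–05:20, 05:55–06:20, 15:10–15:35.

05:05–05:20, 05:55–06:20, 15:10–15:35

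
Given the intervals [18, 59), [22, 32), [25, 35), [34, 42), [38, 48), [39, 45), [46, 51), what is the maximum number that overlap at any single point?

At 39, 4 of the intervals are simultaneously active.
No point has more.

4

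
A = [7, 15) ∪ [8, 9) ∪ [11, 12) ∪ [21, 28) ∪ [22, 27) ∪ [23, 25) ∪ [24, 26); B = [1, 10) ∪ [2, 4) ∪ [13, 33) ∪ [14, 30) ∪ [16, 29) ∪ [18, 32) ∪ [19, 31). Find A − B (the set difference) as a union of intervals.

[10, 13)

First set merges to [7, 15), [21, 28).
Second set merges to [1, 10), [13, 33).
[7, 15) with B removed leaves [10, 13).
[21, 28) lies entirely inside B → drops out.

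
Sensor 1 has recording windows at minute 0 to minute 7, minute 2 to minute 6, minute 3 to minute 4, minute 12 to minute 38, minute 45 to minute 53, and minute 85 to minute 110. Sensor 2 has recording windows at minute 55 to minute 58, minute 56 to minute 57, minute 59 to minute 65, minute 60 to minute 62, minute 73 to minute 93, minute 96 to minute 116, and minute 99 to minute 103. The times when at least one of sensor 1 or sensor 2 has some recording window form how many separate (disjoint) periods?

A, merged: minute 0 to minute 7, minute 12 to minute 38, minute 45 to minute 53, minute 85 to minute 110.
B, merged: minute 55 to minute 58, minute 59 to minute 65, minute 73 to minute 93, minute 96 to minute 116.
A ∪ B = minute 0 to minute 7, minute 12 to minute 38, minute 45 to minute 53, minute 55 to minute 58, minute 59 to minute 65, minute 73 to minute 116.
That is 6 disjoint pieces.

6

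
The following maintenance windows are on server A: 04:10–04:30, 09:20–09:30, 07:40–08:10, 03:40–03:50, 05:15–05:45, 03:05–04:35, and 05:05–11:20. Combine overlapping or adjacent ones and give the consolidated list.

Sort by start: 03:05-04:35, 03:40-03:50, 04:10-04:30, 05:05-11:20, 05:15-05:45, 07:40-08:10, 09:20-09:30.
03:40-03:50 overlaps/touches 03:05-04:35 → extend to 03:05-04:35.
04:10-04:30 overlaps/touches 03:05-04:35 → extend to 03:05-04:35.
05:05-11:20 is disjoint → start new block.
05:15-05:45 overlaps/touches 05:05-11:20 → extend to 05:05-11:20.
07:40-08:10 overlaps/touches 05:05-11:20 → extend to 05:05-11:20.
09:20-09:30 overlaps/touches 05:05-11:20 → extend to 05:05-11:20.

03:05-04:35, 05:05-11:20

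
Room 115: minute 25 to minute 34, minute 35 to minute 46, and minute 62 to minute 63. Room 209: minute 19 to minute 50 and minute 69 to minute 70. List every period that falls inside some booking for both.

minute 25 to minute 34 meets the second set on minute 25 to minute 34.
minute 35 to minute 46 meets the second set on minute 35 to minute 46.
minute 62 to minute 63: no overlap with the second set.

minute 25 to minute 34, minute 35 to minute 46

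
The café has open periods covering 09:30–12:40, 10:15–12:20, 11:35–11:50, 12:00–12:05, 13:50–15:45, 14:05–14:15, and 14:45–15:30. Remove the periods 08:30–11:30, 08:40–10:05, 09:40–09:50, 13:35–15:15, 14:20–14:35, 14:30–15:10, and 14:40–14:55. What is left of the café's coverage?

11:30–12:40, 15:15–15:45

First set merges to 09:30–12:40, 13:50–15:45.
Second set merges to 08:30–11:30, 13:35–15:15.
09:30–12:40 \ B = 11:30–12:40.
13:50–15:45 \ B = 15:15–15:45.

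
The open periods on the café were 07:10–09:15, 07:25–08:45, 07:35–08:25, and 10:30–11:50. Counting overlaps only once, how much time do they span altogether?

Merged: 07:10–09:15, 10:30–11:50.
Lengths: 2 h 5 min + 1 h 20 min = 3 h 25 min.

3 h 25 min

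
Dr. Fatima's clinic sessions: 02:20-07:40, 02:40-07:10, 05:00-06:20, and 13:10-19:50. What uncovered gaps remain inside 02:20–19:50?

After merging, the occupied span is 02:20–07:40, 13:10–19:50.
Complement within 02:20–19:50: 07:40–13:10.

07:40–13:10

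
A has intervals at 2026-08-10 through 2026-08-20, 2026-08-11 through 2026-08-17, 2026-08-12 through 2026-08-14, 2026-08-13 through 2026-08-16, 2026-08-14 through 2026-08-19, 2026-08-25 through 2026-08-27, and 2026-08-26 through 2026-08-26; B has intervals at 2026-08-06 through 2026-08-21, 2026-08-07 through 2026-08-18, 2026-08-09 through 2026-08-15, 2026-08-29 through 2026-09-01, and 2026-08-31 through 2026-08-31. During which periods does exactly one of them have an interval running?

2026-08-06 through 2026-08-09, 2026-08-21 through 2026-08-21, 2026-08-25 through 2026-08-27, 2026-08-29 through 2026-09-01

Merge the first list: 2026-08-10 through 2026-08-20, 2026-08-25 through 2026-08-27.
Merge the second list: 2026-08-06 through 2026-08-21, 2026-08-29 through 2026-09-01.
Only in the first: 2026-08-25 through 2026-08-27.
Only in the second: 2026-08-06 through 2026-08-09, 2026-08-21 through 2026-08-21, 2026-08-29 through 2026-09-01.
Together these are the periods covered by exactly one.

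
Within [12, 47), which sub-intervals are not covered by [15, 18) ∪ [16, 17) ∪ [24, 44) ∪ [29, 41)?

After merging, the occupied span is [15, 18), [24, 44).
Uncovered inside [12, 47): [12, 15), [18, 24), [44, 47).

[12, 15) ∪ [18, 24) ∪ [44, 47)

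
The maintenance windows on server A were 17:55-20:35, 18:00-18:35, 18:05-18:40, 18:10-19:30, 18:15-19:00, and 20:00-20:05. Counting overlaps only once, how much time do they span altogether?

Merged: 17:55–20:35.
Length: 2 h 40 min.

2 h 40 min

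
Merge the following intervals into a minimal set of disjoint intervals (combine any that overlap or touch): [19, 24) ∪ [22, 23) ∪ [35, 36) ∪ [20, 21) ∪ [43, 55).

Sort by start: [19, 24), [20, 21), [22, 23), [35, 36), [43, 55).
[20, 21) overlaps/touches [19, 24) → extend to [19, 24).
[22, 23) overlaps/touches [19, 24) → extend to [19, 24).
[35, 36) is disjoint → start new block.
[43, 55) is disjoint → start new block.

[19, 24) ∪ [35, 36) ∪ [43, 55)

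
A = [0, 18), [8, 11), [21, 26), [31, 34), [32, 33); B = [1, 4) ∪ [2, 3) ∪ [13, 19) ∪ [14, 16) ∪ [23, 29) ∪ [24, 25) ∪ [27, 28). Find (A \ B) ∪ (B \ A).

[0, 1) ∪ [4, 13) ∪ [18, 19) ∪ [21, 23) ∪ [26, 29) ∪ [31, 34)

First set merges to [0, 18), [21, 26), [31, 34).
Second set merges to [1, 4), [13, 19), [23, 29).
A \ B = [0, 1), [4, 13), [21, 23), [31, 34).
B \ A = [18, 19), [26, 29).
Union of the two gives the symmetric difference.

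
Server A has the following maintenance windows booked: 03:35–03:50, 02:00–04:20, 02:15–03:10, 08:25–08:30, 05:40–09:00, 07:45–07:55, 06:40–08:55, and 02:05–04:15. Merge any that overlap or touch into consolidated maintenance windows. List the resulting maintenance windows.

Sort by start: 02:00-04:20, 02:05-04:15, 02:15-03:10, 03:35-03:50, 05:40-09:00, 06:40-08:55, 07:45-07:55, 08:25-08:30.
02:05-04:15 overlaps/touches 02:00-04:20 → extend to 02:00-04:20.
02:15-03:10 overlaps/touches 02:00-04:20 → extend to 02:00-04:20.
03:35-03:50 overlaps/touches 02:00-04:20 → extend to 02:00-04:20.
05:40-09:00 is disjoint → start new block.
06:40-08:55 overlaps/touches 05:40-09:00 → extend to 05:40-09:00.
07:45-07:55 overlaps/touches 05:40-09:00 → extend to 05:40-09:00.
08:25-08:30 overlaps/touches 05:40-09:00 → extend to 05:40-09:00.

02:00-04:20, 05:40-09:00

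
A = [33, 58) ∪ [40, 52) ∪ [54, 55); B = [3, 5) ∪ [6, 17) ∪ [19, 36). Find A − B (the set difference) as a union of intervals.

Merge the first list: [33, 58).
[33, 58) with B removed leaves [36, 58).

[36, 58)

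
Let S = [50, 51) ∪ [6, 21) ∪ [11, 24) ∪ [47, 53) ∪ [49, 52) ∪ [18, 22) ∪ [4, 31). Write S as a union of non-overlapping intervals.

[4, 31) ∪ [47, 53)

Sort by start: [4, 31), [6, 21), [11, 24), [18, 22), [47, 53), [49, 52), [50, 51).
[6, 21) overlaps/touches [4, 31) → extend to [4, 31).
[11, 24) overlaps/touches [4, 31) → extend to [4, 31).
[18, 22) overlaps/touches [4, 31) → extend to [4, 31).
[47, 53) is disjoint → start new block.
[49, 52) overlaps/touches [47, 53) → extend to [47, 53).
[50, 51) overlaps/touches [47, 53) → extend to [47, 53).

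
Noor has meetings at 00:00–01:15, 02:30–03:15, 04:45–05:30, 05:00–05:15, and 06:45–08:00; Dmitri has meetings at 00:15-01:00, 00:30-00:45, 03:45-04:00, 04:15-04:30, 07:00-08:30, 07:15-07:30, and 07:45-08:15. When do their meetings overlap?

A, merged: 00:00–01:15, 02:30–03:15, 04:45–05:30, 06:45–08:00.
B, merged: 00:15–01:00, 03:45–04:00, 04:15–04:30, 07:00–08:30.
00:00–01:15 meets the second set on 00:15–01:00.
02:30–03:15: no overlap with the second set.
04:45–05:30: no overlap with the second set.
06:45–08:00 meets the second set on 07:00–08:00.

00:15–01:00, 07:00–08:00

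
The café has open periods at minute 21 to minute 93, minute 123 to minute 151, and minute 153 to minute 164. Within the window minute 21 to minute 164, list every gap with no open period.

The merged coverage is minute 21 to minute 93, minute 123 to minute 151, minute 153 to minute 164.
Gaps within minute 21 to minute 164: minute 93 to minute 123, minute 151 to minute 153.

minute 93 to minute 123, minute 151 to minute 153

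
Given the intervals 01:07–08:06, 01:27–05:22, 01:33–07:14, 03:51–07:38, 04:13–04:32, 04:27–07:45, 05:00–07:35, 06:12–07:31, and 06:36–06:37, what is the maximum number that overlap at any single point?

Sweep endpoints in order; track running count of active intervals.
Peak of 7 reached at 06:36.

7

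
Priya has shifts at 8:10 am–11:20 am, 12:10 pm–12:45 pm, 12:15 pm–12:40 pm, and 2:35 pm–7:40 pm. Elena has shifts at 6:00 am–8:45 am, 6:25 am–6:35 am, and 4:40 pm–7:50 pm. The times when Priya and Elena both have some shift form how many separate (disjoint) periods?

2

A, merged: 8:10 am-11:20 am, 12:10 pm-12:45 pm, 2:35 pm-7:40 pm.
B, merged: 6:00 am-8:45 am, 4:40 pm-7:50 pm.
A ∩ B = 8:10 am-8:45 am, 4:40 pm-7:40 pm.
That is 2 disjoint pieces.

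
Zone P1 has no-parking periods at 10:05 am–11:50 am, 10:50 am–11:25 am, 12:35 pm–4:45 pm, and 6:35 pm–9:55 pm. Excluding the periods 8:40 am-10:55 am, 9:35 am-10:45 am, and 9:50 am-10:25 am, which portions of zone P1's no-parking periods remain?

10:55 am-11:50 am, 12:35 pm-4:45 pm, 6:35 pm-9:55 pm

First set merges to 10:05 am-11:50 am, 12:35 pm-4:45 pm, 6:35 pm-9:55 pm.
Second set merges to 8:40 am-10:55 am.
10:05 am-11:50 am minus B → 10:55 am-11:50 am.
12:35 pm-4:45 pm: no B overlap → unchanged.
6:35 pm-9:55 pm: no B overlap → unchanged.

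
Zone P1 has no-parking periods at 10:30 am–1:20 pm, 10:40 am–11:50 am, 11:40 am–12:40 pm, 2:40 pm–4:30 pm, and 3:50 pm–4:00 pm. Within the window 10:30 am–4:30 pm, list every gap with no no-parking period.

1:20 pm-2:40 pm

After merging, the occupied span is 10:30 am-1:20 pm, 2:40 pm-4:30 pm.
Gaps within 10:30 am-4:30 pm: 1:20 pm-2:40 pm.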